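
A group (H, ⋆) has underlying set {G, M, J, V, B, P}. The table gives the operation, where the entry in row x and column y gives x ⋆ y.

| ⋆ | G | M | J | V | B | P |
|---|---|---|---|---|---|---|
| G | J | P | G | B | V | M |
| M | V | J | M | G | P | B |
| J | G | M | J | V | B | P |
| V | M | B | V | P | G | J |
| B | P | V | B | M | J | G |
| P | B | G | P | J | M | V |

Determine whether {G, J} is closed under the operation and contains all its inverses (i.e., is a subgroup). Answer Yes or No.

{G, J} contains the identity J.
Checking products: every product of two elements of {G, J} (read from the table) lies in {G, J}, so the set is closed.
In a finite group, a nonempty closed subset is a subgroup. So {G, J} ≤ H.

Yes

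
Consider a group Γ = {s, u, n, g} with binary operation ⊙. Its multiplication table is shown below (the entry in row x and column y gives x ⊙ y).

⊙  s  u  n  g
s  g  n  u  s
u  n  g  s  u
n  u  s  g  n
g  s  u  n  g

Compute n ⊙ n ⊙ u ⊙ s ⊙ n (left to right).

n ⊙ n = g
g ⊙ u = u
u ⊙ s = n
n ⊙ n = g

g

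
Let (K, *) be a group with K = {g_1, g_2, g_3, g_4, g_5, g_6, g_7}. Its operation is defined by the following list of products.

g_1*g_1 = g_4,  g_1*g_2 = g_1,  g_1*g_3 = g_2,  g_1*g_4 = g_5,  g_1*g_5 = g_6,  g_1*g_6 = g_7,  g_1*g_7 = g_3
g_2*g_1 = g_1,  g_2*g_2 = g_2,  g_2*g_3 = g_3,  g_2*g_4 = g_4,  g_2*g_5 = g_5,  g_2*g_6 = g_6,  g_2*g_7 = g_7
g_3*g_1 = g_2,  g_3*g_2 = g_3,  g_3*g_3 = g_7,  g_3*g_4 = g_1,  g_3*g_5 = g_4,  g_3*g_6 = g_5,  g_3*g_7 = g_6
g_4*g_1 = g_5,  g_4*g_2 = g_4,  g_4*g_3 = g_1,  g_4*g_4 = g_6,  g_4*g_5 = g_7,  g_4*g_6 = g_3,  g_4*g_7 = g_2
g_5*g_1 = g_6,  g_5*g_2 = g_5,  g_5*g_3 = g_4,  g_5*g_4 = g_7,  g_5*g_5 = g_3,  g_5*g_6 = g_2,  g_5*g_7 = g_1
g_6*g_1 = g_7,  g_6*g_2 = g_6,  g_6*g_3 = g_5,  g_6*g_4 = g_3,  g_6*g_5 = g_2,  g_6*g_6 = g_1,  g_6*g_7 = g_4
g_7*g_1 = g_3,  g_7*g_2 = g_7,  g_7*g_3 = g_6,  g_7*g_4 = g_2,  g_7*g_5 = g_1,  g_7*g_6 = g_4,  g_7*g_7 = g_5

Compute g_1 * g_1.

g_4

Read row g_1, column g_1: g_1 * g_1 = g_4.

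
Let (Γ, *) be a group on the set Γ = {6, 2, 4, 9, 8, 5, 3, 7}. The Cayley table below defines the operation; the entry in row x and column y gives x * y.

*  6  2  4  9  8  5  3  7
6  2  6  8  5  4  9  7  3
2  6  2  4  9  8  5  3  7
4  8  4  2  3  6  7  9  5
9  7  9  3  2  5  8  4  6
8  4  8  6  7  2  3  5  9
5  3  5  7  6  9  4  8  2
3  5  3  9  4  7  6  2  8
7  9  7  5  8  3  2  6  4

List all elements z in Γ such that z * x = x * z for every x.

An element z is central iff its row equals its column in the table.
For 6: 6 * 5 = 9 ≠ 3 = 5 * 6, so 6 ∉ Z.
Checking each element this way leaves Z(Γ) = {2, 4}.
(Structurally, Γ here is isomorphic to the dihedral group D_4.)

{2, 4}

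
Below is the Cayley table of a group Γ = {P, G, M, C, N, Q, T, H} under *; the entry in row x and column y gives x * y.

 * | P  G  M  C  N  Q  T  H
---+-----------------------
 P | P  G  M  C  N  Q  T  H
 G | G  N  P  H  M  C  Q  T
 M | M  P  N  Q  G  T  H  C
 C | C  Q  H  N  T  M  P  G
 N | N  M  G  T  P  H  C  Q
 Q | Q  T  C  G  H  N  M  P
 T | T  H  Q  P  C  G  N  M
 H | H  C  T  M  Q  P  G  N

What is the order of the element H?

4

The identity element is P (its row matches the header).
H^1 = H
H^2 = H * H = N
H^3 = N * H = Q
H^4 = Q * H = P
The first power of H equal to the identity is H^4, so ord(H) = 4.
(Structurally, Γ here is isomorphic to the quaternion group Q_8.)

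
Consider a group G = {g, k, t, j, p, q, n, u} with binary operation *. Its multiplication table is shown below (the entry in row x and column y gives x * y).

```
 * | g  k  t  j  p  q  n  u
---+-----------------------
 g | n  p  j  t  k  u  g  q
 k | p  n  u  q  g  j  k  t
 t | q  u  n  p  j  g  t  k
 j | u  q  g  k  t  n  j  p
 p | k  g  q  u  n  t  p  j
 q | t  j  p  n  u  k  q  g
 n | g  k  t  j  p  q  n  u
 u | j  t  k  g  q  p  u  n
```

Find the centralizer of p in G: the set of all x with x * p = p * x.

{g, k, n, p}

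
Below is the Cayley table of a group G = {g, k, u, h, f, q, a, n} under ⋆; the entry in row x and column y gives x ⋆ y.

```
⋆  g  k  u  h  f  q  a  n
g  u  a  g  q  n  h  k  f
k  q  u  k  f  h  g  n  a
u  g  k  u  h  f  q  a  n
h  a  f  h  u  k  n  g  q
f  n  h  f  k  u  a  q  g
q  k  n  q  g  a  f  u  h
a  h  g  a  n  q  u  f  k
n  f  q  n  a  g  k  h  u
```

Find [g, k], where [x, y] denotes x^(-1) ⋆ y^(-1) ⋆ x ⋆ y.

Identity is u; from the table g^(-1) = g and k^(-1) = k.
g ⋆ k = a
a ⋆ g = h
h ⋆ k = f

f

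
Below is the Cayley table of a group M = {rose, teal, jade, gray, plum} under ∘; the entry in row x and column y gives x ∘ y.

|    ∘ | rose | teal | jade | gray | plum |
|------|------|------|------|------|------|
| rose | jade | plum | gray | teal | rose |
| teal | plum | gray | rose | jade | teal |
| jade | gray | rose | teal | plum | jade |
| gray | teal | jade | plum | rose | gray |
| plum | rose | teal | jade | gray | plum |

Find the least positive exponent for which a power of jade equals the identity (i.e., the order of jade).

The identity element is plum (its row matches the header).
jade^1 = jade
jade^2 = jade ∘ jade = teal
jade^3 = teal ∘ jade = rose
jade^4 = rose ∘ jade = gray
jade^5 = gray ∘ jade = plum
The first power of jade equal to the identity is jade^5, so ord(jade) = 5.

5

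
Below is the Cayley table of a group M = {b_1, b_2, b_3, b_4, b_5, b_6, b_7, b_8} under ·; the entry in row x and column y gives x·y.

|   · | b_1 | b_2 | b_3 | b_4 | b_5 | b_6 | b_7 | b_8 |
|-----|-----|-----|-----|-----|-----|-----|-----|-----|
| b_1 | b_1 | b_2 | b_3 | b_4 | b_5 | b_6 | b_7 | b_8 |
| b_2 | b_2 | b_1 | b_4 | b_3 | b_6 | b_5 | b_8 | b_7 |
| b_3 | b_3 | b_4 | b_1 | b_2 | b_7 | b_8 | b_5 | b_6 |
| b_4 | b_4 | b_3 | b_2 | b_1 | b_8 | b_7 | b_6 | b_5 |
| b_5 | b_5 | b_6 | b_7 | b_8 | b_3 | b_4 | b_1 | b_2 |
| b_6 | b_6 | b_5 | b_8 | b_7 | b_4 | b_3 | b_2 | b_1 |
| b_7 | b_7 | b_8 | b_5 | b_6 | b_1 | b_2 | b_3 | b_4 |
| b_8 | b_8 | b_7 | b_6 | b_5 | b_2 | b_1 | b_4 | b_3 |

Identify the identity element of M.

b_1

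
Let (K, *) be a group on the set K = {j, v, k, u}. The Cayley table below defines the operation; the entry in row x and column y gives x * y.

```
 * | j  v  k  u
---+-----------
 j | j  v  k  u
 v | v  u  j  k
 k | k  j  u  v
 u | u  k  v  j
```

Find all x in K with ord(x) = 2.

Identity is j. Compute the order of each non-identity element by repeated multiplication:
  v: v → u → k → j  (order 4)
  k: k → u → v → j  (order 4)
  u: u → j  (order 2)
Elements of order 2: {u}.

{u}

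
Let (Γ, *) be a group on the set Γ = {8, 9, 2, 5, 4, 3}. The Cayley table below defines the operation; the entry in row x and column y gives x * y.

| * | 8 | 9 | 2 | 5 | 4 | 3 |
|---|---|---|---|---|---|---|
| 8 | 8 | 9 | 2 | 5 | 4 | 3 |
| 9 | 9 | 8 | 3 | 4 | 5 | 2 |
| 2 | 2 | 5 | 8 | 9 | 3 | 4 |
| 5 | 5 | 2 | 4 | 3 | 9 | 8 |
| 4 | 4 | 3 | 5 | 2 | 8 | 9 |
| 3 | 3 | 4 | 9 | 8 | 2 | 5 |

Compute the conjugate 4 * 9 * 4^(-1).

2

The identity is 8. In row 4, the entry 8 sits in column 4, so 4^(-1) = 4.
4 * 9 = 3
3 * 4 = 2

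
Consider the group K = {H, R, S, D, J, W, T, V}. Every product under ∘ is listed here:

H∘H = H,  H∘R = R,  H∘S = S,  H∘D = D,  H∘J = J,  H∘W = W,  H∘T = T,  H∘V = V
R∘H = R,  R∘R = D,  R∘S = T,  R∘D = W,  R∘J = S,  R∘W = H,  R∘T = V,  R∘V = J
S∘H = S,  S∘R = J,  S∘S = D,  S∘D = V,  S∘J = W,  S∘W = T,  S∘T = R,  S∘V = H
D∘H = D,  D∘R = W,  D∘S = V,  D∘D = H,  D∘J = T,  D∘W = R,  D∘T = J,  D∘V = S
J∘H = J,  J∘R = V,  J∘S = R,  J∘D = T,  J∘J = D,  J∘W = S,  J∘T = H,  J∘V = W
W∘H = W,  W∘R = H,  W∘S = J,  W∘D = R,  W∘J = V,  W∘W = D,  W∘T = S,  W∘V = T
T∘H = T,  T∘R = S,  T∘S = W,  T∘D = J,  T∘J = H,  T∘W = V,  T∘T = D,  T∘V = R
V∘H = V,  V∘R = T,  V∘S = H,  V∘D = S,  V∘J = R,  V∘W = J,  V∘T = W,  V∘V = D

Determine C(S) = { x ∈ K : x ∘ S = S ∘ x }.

Compare row S with column S entry by entry.
V ∘ S = H = S ∘ V, so V commutes with S.
J ∘ S = R but S ∘ J = W, so J does not.
Collecting the elements that commute with S: C(S) = {D, H, S, V}.

{D, H, S, V}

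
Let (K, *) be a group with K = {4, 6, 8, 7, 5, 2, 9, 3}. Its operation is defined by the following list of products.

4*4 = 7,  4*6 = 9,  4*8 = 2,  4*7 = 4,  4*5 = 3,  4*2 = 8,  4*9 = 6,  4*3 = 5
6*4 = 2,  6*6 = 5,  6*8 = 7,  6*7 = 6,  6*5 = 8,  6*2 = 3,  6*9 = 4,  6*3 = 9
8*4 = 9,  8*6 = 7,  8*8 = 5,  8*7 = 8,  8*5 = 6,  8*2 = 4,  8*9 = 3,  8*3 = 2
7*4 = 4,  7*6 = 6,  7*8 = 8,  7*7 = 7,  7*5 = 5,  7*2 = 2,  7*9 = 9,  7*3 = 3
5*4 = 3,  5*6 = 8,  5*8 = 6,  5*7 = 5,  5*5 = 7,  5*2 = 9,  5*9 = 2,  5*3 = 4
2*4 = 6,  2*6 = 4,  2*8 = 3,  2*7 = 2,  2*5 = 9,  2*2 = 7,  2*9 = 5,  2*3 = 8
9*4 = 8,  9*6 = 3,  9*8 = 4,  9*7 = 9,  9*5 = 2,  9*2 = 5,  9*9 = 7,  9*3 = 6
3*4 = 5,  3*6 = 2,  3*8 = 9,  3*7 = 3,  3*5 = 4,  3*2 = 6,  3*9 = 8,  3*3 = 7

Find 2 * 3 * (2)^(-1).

4

The identity is 7. In row 2, the entry 7 sits in column 2, so 2^(-1) = 2.
2 * 3 = 8
8 * 2 = 4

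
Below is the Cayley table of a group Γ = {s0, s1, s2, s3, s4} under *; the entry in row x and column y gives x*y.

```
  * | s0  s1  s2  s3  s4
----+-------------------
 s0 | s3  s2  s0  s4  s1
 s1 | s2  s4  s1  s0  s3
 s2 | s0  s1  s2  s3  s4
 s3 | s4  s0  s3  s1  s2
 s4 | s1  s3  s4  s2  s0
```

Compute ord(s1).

The identity element is s2 (its row matches the header).
s1^1 = s1
s1^2 = s1*s1 = s4
s1^3 = s4*s1 = s3
s1^4 = s3*s1 = s0
s1^5 = s0*s1 = s2
The first power of s1 equal to the identity is s1^5, so ord(s1) = 5.

5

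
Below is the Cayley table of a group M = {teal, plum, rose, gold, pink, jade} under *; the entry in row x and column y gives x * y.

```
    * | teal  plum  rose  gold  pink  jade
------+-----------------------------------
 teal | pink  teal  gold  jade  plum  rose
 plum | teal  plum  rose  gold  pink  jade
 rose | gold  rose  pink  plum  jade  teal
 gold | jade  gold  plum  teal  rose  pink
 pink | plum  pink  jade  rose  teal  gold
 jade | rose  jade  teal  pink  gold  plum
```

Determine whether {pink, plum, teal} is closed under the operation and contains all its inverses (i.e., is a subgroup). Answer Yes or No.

{pink, plum, teal} contains the identity plum.
Checking products: every product of two elements of {pink, plum, teal} (read from the table) lies in {pink, plum, teal}, so the set is closed.
In a finite group, a nonempty closed subset is a subgroup. So {pink, plum, teal} ≤ M.
(Structurally, M here is isomorphic to the cyclic group Z_6.)

Yes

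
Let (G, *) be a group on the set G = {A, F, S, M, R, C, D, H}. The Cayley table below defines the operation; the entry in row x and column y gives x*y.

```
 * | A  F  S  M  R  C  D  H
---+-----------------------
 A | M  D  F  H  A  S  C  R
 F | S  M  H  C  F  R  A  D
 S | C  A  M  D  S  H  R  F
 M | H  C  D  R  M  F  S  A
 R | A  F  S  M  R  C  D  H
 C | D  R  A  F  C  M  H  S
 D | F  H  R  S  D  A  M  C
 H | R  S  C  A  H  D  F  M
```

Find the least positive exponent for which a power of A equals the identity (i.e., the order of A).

4

The identity element is R (its row matches the header).
A^1 = A
A^2 = A*A = M
A^3 = M*A = H
A^4 = H*A = R
The first power of A equal to the identity is A^4, so ord(A) = 4.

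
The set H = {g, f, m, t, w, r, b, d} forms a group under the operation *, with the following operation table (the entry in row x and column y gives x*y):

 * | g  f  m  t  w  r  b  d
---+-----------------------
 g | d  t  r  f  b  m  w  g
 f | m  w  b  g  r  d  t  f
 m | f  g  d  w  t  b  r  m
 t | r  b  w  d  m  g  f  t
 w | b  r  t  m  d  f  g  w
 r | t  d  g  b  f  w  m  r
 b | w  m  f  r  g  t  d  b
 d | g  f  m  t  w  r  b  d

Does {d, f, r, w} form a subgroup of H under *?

Yes

{d, f, r, w} contains the identity d.
Checking products: every product of two elements of {d, f, r, w} (read from the table) lies in {d, f, r, w}, so the set is closed.
In a finite group, a nonempty closed subset is a subgroup. So {d, f, r, w} ≤ H.
(Structurally, H here is isomorphic to the dihedral group D_4.)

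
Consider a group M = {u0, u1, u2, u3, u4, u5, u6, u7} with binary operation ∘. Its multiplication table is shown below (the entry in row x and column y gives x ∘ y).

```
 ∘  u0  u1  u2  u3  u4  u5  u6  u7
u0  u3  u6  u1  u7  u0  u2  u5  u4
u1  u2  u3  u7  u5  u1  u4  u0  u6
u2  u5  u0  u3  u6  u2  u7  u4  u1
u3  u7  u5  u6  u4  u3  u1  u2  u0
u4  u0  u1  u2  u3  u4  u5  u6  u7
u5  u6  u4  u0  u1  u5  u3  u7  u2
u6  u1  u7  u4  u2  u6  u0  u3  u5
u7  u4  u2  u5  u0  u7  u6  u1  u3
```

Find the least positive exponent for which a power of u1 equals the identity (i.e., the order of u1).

4

The identity element is u4 (its row matches the header).
u1^1 = u1
u1^2 = u1 ∘ u1 = u3
u1^3 = u3 ∘ u1 = u5
u1^4 = u5 ∘ u1 = u4
The first power of u1 equal to the identity is u1^4, so ord(u1) = 4.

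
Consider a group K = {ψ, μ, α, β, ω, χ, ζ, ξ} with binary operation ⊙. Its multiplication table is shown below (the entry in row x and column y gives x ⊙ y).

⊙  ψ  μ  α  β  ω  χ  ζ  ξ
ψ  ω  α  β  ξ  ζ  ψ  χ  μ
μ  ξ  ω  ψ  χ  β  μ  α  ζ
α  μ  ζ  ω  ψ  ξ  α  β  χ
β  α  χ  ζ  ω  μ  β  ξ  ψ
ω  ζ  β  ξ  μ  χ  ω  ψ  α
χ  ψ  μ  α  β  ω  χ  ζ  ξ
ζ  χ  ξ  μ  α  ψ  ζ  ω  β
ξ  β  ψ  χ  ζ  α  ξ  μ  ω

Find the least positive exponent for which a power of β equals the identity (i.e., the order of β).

The identity element is χ (its row matches the header).
β^1 = β
β^2 = β ⊙ β = ω
β^3 = ω ⊙ β = μ
β^4 = μ ⊙ β = χ
The first power of β equal to the identity is β^4, so ord(β) = 4.
(Structurally, K here is isomorphic to the quaternion group Q_8.)

4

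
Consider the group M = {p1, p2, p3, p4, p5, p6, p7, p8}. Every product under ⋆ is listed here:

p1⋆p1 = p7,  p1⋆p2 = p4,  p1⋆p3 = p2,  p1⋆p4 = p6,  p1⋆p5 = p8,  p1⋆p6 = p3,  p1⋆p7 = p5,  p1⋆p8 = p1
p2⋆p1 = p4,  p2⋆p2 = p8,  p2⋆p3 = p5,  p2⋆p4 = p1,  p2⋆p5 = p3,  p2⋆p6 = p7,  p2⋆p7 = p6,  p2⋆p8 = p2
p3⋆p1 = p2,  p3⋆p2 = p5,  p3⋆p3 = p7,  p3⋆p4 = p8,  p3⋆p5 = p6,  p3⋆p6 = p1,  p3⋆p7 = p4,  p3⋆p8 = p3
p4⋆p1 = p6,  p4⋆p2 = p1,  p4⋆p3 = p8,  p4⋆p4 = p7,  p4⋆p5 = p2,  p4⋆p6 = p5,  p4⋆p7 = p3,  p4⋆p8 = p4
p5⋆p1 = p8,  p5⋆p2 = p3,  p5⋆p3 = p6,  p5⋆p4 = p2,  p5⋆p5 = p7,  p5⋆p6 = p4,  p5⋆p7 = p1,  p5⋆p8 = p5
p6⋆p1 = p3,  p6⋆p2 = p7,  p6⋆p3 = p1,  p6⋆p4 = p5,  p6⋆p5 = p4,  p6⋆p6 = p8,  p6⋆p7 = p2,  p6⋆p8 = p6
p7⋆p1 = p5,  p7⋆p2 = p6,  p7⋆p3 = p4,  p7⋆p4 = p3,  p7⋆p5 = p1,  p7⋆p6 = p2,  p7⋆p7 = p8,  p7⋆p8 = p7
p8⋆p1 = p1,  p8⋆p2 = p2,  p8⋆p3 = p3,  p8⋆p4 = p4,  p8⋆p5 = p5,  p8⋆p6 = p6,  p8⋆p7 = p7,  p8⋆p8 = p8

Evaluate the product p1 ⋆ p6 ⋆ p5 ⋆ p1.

p1 ⋆ p6 = p3
p3 ⋆ p5 = p6
p6 ⋆ p1 = p3

p3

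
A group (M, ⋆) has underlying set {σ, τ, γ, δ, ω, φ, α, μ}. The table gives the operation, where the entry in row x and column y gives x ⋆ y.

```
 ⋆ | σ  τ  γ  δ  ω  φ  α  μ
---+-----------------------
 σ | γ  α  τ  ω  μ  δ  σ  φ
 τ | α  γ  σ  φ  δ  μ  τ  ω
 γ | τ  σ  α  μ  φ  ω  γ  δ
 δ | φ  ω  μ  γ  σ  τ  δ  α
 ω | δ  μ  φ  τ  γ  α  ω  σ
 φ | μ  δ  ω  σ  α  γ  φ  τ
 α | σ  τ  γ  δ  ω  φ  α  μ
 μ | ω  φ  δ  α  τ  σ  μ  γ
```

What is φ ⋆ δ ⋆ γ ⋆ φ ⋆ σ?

φ ⋆ δ = σ
σ ⋆ γ = τ
τ ⋆ φ = μ
μ ⋆ σ = ω

ω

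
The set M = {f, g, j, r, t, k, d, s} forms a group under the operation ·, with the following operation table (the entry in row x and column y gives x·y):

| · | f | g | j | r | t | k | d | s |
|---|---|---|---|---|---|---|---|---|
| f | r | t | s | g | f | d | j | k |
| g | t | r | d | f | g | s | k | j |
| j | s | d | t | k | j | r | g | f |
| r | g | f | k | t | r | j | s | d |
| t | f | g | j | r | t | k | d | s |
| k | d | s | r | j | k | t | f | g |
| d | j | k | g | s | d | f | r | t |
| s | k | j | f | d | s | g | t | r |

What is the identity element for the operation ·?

The identity e satisfies e·x = x for all x, so its row in the table reproduces the column headers.
Row t reads: f, g, j, r, t, k, d, s — exactly the header order. So t is the identity.

t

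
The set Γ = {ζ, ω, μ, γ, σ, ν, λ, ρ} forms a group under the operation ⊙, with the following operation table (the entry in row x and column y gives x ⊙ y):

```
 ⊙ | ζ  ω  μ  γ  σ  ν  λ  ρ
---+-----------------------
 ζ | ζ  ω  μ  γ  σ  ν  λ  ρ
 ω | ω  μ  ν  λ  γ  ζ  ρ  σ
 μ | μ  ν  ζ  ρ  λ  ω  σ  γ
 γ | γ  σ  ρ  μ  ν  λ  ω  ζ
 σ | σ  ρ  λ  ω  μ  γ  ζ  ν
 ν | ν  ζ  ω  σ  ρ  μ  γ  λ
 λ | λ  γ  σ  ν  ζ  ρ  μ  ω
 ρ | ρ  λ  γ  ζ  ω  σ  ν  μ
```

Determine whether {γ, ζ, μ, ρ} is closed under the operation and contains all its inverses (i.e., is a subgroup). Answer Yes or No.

{γ, ζ, μ, ρ} contains the identity ζ.
Checking products: every product of two elements of {γ, ζ, μ, ρ} (read from the table) lies in {γ, ζ, μ, ρ}, so the set is closed.
In a finite group, a nonempty closed subset is a subgroup. So {γ, ζ, μ, ρ} ≤ Γ.

Yes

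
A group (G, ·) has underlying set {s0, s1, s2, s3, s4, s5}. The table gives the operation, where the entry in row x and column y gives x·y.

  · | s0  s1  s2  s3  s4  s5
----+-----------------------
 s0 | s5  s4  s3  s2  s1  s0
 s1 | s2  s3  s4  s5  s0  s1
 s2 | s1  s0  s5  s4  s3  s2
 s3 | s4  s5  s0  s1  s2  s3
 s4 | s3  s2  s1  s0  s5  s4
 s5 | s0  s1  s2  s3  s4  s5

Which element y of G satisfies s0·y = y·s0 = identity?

First locate the identity: row s5 matches the header, so s5 is the identity.
Scan row s0 for s5: s0·s0 = s5. Hence s0^(-1) = s0.

s0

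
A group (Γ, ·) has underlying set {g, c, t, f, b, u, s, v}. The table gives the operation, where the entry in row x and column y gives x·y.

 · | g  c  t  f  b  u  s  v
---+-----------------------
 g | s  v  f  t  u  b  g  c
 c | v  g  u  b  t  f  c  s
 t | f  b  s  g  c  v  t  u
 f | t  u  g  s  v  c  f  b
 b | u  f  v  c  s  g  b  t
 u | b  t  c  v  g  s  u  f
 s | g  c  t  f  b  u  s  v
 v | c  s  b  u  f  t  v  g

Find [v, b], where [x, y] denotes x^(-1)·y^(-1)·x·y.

g

Identity is s; from the table v^(-1) = c and b^(-1) = b.
c·b = t
t·v = u
u·b = g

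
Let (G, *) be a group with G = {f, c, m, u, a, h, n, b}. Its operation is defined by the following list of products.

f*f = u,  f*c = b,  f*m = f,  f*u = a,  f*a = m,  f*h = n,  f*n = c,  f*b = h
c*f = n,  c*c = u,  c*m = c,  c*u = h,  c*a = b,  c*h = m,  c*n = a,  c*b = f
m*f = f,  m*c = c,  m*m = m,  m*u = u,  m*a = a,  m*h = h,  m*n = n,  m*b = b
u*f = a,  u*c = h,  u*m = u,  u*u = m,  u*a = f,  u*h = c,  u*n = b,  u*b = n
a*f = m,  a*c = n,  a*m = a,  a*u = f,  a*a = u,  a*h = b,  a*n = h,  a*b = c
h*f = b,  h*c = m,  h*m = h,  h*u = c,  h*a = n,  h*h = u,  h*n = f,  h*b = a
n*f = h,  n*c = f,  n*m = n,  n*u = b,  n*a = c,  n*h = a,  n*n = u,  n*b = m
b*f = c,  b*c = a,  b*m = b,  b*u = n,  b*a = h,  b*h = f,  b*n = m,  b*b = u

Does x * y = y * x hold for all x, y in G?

No

f * c = b but c * f = n.
Since f and c do not commute, G is not abelian.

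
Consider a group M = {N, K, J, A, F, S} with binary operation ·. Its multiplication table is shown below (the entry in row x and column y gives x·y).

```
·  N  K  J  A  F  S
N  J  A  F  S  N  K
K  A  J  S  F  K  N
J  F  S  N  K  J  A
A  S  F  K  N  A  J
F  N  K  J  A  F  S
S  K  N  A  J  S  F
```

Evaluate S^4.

F

S^1 = S
S^2 = S·S = F
S^3 = F·S = S
S^4 = S·S = F
(Structurally, M here is isomorphic to the cyclic group Z_6.)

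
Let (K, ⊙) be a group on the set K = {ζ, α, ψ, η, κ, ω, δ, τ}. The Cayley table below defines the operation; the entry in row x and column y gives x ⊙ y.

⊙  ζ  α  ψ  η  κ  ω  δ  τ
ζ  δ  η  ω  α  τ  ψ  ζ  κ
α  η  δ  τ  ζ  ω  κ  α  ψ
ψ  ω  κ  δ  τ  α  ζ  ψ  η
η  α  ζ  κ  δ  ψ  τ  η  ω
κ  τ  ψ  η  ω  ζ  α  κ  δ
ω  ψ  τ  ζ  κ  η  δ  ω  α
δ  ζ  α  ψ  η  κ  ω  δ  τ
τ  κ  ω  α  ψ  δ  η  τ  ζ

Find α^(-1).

α

First locate the identity: row δ matches the header, so δ is the identity.
Scan row α for δ: α ⊙ α = δ. Hence α^(-1) = α.
(Structurally, K here is isomorphic to the dihedral group D_4.)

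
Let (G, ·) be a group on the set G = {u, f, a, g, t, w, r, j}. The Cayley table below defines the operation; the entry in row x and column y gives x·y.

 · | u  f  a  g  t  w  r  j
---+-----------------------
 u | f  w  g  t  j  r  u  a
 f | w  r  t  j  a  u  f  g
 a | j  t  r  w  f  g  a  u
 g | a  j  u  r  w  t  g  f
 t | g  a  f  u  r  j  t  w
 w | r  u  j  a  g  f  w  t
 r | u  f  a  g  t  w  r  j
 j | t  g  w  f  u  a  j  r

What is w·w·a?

w·w = f
f·a = t

t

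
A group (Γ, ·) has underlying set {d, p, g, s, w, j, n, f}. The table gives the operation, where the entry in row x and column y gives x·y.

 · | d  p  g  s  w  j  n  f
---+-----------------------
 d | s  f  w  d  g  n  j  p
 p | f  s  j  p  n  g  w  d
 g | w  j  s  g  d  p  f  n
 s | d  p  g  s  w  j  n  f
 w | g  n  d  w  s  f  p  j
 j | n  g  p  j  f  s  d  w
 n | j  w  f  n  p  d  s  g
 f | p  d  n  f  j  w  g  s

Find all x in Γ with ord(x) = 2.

Identity is s. Compute the order of each non-identity element by repeated multiplication:
  d: d → s  (order 2)
  p: p → s  (order 2)
  g: g → s  (order 2)
  w: w → s  (order 2)
  j: j → s  (order 2)
  n: n → s  (order 2)
  f: f → s  (order 2)
Elements of order 2: {d, f, g, j, n, p, w}.
(Structurally, Γ here is isomorphic to the elementary abelian group (Z_2)^3.)

{d, f, g, j, n, p, w}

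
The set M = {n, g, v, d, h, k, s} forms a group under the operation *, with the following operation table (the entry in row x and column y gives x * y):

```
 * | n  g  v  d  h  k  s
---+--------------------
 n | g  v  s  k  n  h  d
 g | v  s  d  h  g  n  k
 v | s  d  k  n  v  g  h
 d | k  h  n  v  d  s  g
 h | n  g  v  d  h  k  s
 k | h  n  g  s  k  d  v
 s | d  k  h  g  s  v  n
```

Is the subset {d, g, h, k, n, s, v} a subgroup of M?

{d, g, h, k, n, s, v} contains the identity h.
Checking products: every product of two elements of {d, g, h, k, n, s, v} (read from the table) lies in {d, g, h, k, n, s, v}, so the set is closed.
In a finite group, a nonempty closed subset is a subgroup. So {d, g, h, k, n, s, v} ≤ M.

Yes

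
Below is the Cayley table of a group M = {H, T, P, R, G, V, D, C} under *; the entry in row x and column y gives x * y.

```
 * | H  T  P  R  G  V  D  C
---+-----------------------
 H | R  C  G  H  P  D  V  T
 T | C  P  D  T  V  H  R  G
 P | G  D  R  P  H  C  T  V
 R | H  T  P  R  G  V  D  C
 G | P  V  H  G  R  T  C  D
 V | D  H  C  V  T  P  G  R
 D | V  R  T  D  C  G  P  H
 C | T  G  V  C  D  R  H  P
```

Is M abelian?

Check whether the table is symmetric across its main diagonal.
Every entry (row x, col y) equals the entry (row y, col x), so M is abelian.

Yes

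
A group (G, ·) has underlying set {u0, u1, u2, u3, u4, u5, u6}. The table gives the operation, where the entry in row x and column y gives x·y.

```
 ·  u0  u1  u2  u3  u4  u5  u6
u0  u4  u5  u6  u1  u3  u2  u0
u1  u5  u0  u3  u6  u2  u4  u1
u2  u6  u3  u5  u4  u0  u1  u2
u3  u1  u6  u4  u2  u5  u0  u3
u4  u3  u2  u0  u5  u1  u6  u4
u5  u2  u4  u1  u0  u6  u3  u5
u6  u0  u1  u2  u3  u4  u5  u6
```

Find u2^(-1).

u0

First locate the identity: row u6 matches the header, so u6 is the identity.
Scan row u2 for u6: u2·u0 = u6. Hence u2^(-1) = u0.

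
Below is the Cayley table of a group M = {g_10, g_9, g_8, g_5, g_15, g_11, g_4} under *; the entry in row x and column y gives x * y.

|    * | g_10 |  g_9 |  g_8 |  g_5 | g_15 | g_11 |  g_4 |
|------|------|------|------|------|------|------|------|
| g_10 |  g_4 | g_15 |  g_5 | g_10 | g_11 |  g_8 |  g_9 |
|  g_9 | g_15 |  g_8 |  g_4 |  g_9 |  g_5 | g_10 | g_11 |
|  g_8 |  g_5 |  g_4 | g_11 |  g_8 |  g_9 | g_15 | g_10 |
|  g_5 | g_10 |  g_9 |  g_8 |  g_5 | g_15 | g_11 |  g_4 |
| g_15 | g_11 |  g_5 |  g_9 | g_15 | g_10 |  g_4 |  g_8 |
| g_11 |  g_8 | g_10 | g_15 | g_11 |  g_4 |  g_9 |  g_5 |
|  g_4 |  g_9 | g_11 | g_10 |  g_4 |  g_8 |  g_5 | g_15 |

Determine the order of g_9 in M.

The identity element is g_5 (its row matches the header).
g_9^1 = g_9
g_9^2 = g_9 * g_9 = g_8
g_9^3 = g_8 * g_9 = g_4
g_9^4 = g_4 * g_9 = g_11
g_9^5 = g_11 * g_9 = g_10
g_9^6 = g_10 * g_9 = g_15
g_9^7 = g_15 * g_9 = g_5
The first power of g_9 equal to the identity is g_9^7, so ord(g_9) = 7.
(Structurally, M here is isomorphic to the cyclic group Z_7.)

7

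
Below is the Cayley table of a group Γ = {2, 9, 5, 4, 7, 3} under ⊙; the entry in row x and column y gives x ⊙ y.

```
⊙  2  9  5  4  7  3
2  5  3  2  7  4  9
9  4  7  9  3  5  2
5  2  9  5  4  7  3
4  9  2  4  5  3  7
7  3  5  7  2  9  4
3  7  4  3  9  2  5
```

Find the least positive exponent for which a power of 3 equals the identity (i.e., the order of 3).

2

The identity element is 5 (its row matches the header).
3^1 = 3
3^2 = 3 ⊙ 3 = 5
The first power of 3 equal to the identity is 3^2, so ord(3) = 2.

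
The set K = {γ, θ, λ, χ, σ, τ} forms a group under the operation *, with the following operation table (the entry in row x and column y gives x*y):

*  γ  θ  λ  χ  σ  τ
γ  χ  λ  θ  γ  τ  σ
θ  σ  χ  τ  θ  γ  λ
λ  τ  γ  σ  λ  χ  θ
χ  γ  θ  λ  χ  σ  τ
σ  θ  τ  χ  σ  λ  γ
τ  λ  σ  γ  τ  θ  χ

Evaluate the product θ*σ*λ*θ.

θ*σ = γ
γ*λ = θ
θ*θ = χ

χ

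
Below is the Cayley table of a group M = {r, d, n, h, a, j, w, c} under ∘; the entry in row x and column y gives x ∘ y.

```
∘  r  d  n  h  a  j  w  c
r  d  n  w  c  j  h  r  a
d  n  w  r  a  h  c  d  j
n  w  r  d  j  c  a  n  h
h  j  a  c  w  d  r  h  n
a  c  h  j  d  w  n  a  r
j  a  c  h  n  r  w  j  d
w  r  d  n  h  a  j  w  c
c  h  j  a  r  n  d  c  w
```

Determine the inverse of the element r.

n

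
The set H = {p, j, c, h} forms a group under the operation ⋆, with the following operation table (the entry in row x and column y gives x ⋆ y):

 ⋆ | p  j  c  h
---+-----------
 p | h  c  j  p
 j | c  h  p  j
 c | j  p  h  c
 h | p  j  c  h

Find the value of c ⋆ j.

p

Read row c, column j: c ⋆ j = p.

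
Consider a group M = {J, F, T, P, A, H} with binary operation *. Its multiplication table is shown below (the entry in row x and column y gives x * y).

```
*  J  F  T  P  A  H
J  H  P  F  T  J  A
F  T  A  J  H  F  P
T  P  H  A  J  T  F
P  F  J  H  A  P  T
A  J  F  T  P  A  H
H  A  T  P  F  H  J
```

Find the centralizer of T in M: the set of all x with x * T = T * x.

{A, T}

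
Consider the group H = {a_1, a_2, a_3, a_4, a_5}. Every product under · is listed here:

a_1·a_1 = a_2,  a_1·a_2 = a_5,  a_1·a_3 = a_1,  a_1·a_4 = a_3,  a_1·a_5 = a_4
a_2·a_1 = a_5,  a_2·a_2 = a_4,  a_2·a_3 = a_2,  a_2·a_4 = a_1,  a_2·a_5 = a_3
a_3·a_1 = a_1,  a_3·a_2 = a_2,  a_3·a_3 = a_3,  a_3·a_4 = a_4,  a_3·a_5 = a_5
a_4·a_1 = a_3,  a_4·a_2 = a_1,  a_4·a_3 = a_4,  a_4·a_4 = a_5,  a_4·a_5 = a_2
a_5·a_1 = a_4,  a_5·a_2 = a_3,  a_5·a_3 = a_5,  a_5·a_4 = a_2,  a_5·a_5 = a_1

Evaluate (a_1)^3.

a_5

a_1^1 = a_1
a_1^2 = a_1·a_1 = a_2
a_1^3 = a_2·a_1 = a_5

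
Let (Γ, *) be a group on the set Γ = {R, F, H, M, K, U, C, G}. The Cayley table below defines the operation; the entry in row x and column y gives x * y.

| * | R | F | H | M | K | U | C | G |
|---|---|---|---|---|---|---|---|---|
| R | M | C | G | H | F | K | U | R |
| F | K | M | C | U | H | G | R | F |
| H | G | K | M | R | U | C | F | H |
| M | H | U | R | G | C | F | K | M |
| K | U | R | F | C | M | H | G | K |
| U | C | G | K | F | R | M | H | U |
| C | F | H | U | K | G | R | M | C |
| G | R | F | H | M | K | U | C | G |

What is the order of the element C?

The identity element is G (its row matches the header).
C^1 = C
C^2 = C * C = M
C^3 = M * C = K
C^4 = K * C = G
The first power of C equal to the identity is C^4, so ord(C) = 4.

4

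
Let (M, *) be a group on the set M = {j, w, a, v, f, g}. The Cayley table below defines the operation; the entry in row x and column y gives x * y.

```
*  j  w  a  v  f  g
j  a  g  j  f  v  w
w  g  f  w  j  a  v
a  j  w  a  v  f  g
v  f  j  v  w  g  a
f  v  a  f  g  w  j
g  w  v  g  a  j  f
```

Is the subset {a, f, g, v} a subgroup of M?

g * f = j, which is not in {a, f, g, v}.
The subset is not closed under *, so it is not a subgroup.
(Structurally, M here is isomorphic to the cyclic group Z_6.)

No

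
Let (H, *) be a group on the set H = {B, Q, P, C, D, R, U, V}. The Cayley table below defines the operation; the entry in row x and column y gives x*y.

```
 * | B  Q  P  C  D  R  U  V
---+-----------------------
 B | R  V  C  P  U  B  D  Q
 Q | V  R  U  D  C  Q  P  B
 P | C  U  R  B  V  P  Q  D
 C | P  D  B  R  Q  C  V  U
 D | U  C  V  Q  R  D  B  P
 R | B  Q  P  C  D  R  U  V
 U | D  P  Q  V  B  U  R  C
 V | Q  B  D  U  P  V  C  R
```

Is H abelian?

Yes

Check whether the table is symmetric across its main diagonal.
Every entry (row x, col y) equals the entry (row y, col x), so H is abelian.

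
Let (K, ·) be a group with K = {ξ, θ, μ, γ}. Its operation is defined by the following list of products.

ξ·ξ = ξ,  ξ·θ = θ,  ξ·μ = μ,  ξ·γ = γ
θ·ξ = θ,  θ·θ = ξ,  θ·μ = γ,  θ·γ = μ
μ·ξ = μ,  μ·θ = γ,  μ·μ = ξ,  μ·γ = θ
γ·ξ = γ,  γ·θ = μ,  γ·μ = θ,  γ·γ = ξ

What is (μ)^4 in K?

μ^1 = μ
μ^2 = μ·μ = ξ
μ^3 = ξ·μ = μ
μ^4 = μ·μ = ξ

ξ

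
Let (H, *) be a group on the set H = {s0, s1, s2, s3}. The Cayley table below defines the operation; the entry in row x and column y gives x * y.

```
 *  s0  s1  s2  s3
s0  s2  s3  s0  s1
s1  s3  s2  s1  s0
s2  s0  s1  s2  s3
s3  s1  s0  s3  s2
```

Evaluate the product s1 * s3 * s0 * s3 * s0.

s1 * s3 = s0
s0 * s0 = s2
s2 * s3 = s3
s3 * s0 = s1

s1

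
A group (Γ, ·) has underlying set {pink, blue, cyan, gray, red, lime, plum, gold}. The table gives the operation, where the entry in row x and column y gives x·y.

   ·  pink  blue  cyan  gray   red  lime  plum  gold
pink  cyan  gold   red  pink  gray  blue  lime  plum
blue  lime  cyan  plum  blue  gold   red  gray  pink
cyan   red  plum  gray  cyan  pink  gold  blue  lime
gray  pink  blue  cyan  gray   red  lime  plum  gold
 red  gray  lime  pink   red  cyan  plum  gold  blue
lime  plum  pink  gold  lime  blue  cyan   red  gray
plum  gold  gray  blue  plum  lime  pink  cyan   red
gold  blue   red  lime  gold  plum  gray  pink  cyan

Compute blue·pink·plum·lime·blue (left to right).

gray

blue·pink = lime
lime·plum = red
red·lime = plum
plum·blue = gray
(Structurally, Γ here is isomorphic to the quaternion group Q_8.)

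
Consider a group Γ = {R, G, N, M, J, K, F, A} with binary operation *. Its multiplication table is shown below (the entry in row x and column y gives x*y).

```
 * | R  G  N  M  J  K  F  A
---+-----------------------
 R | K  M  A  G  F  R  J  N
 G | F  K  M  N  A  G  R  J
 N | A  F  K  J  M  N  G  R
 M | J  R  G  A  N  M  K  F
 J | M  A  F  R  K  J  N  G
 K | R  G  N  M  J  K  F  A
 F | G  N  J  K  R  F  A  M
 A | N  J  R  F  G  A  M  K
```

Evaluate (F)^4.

K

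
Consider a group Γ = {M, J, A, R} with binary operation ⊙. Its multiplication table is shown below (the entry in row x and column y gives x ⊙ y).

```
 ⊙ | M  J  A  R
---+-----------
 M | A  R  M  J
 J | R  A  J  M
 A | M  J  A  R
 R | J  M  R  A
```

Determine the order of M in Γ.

2

The identity element is A (its row matches the header).
M^1 = M
M^2 = M ⊙ M = A
The first power of M equal to the identity is M^2, so ord(M) = 2.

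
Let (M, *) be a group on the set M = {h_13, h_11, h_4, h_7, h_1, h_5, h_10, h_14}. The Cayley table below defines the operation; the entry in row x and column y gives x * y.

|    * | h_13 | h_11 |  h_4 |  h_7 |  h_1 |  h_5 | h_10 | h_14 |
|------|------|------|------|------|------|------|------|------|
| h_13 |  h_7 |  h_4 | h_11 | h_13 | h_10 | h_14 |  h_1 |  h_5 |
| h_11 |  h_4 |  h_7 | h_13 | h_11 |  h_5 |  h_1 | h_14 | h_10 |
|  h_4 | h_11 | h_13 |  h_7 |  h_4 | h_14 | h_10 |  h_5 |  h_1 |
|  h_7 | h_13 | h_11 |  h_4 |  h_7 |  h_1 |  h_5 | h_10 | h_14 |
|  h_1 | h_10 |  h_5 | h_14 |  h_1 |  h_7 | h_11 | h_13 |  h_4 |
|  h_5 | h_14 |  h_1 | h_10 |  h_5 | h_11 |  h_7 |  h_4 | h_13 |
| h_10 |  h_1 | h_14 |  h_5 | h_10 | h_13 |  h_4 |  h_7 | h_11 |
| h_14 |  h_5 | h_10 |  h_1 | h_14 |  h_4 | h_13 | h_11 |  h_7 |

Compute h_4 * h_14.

Read row h_4, column h_14: h_4 * h_14 = h_1.

h_1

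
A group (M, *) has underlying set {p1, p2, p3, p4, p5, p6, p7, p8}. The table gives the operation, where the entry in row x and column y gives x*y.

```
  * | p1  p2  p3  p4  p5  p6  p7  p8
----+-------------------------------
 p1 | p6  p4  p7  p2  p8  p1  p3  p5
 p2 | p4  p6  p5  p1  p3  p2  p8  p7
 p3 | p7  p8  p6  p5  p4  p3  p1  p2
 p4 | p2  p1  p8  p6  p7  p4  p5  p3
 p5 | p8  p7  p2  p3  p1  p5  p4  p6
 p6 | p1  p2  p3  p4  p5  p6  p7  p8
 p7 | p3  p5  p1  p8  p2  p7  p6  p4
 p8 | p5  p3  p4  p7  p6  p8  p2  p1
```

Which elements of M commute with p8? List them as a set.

{p1, p5, p6, p8}

Compare row p8 with column p8 entry by entry.
p5*p8 = p6 = p8*p5, so p5 commutes with p8.
p3*p8 = p2 but p8*p3 = p4, so p3 does not.
Collecting the elements that commute with p8: C(p8) = {p1, p5, p6, p8}.
(Structurally, M here is isomorphic to the dihedral group D_4.)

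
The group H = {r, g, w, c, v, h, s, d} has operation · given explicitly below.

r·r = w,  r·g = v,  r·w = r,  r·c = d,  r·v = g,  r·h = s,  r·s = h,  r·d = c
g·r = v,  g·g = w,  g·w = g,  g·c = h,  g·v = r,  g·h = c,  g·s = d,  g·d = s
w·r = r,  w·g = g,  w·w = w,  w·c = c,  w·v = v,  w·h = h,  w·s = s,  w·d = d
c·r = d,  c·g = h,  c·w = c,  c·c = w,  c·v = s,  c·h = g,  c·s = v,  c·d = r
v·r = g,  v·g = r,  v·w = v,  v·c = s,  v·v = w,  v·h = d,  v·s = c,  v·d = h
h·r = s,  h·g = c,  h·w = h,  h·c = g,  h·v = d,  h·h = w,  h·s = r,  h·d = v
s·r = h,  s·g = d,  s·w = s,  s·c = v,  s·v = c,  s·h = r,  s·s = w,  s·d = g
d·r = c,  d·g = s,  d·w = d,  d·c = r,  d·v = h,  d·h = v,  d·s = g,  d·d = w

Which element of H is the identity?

w

The identity e satisfies e·x = x for all x, so its row in the table reproduces the column headers.
Row w reads: r, g, w, c, v, h, s, d — exactly the header order. So w is the identity.
(Structurally, H here is isomorphic to the elementary abelian group (Z_2)^3.)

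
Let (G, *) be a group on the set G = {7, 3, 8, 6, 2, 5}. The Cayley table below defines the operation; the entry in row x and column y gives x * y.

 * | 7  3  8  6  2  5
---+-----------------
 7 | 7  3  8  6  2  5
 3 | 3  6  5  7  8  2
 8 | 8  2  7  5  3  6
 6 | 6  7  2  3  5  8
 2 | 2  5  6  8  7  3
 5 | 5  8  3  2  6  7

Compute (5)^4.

5^1 = 5
5^2 = 5 * 5 = 7
5^3 = 7 * 5 = 5
5^4 = 5 * 5 = 7

7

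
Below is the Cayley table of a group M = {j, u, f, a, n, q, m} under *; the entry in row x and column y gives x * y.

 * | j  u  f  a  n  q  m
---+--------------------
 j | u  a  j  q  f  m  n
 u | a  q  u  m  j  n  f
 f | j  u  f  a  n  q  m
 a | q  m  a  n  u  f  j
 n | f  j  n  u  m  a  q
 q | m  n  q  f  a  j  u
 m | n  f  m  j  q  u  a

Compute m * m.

Read row m, column m: m * m = a.

a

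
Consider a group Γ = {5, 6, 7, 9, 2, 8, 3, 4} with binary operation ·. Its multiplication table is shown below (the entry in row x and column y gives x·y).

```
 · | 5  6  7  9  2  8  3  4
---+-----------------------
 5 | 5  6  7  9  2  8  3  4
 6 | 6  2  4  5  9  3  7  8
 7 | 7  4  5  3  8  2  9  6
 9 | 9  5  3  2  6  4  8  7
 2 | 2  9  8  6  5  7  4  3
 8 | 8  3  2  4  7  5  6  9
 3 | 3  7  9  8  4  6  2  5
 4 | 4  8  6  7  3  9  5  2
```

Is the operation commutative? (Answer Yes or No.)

Yes

Check whether the table is symmetric across its main diagonal.
Every entry (row x, col y) equals the entry (row y, col x), so Γ is abelian.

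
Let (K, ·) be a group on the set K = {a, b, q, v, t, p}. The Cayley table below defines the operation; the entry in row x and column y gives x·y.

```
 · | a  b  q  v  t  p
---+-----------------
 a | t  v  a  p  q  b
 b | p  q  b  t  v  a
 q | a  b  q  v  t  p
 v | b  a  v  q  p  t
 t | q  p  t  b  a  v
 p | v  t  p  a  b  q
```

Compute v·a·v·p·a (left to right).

v·a = b
b·v = t
t·p = v
v·a = b

b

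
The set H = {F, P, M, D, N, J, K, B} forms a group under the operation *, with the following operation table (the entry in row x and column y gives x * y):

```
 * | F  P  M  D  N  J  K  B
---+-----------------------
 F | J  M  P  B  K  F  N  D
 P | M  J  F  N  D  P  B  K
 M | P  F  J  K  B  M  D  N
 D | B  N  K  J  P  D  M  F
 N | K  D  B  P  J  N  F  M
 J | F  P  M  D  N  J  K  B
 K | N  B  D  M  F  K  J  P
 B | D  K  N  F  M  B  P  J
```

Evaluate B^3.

B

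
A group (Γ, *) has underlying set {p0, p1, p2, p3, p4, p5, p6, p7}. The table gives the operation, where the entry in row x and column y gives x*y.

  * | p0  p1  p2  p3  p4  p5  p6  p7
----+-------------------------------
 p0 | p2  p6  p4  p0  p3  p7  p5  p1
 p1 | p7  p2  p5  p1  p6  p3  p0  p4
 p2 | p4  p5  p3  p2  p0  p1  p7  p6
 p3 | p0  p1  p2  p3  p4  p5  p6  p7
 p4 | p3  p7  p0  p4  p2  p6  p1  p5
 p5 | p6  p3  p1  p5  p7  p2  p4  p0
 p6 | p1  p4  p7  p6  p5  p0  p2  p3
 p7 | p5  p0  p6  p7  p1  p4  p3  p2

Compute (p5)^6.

p2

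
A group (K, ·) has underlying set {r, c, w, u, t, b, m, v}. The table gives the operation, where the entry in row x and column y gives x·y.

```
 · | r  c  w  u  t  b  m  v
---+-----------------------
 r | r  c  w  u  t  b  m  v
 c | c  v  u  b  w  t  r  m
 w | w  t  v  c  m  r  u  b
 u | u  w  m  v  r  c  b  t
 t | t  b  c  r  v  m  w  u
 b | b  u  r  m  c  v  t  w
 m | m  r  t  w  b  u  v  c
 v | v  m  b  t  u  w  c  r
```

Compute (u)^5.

u

u^1 = u
u^2 = u·u = v
u^3 = v·u = t
u^4 = t·u = r
u^5 = r·u = u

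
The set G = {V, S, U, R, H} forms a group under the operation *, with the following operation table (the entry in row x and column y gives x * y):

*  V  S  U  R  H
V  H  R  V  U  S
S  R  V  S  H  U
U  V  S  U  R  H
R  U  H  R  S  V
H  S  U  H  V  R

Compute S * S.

V

Read row S, column S: S * S = V.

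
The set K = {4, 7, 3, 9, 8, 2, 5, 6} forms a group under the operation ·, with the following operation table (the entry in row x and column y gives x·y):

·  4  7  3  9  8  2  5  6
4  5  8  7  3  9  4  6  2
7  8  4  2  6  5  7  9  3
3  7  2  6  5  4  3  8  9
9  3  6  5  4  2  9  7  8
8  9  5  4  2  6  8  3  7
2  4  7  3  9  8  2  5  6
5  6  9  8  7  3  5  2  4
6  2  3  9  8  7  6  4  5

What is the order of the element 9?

The identity element is 2 (its row matches the header).
9^1 = 9
9^2 = 9·9 = 4
9^3 = 4·9 = 3
9^4 = 3·9 = 5
9^5 = 5·9 = 7
9^6 = 7·9 = 6
9^7 = 6·9 = 8
9^8 = 8·9 = 2
The first power of 9 equal to the identity is 9^8, so ord(9) = 8.

8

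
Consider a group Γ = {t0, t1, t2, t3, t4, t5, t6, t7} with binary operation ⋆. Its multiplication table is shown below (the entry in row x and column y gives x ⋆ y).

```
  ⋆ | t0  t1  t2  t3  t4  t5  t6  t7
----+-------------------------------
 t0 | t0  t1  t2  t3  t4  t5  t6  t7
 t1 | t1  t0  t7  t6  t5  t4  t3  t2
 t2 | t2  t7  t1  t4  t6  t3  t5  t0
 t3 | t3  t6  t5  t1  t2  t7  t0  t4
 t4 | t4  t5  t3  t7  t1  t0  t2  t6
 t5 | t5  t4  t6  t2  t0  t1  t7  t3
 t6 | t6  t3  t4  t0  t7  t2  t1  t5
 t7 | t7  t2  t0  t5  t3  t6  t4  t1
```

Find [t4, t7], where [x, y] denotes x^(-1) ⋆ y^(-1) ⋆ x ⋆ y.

Identity is t0; from the table t4^(-1) = t5 and t7^(-1) = t2.
t5 ⋆ t2 = t6
t6 ⋆ t4 = t7
t7 ⋆ t7 = t1

t1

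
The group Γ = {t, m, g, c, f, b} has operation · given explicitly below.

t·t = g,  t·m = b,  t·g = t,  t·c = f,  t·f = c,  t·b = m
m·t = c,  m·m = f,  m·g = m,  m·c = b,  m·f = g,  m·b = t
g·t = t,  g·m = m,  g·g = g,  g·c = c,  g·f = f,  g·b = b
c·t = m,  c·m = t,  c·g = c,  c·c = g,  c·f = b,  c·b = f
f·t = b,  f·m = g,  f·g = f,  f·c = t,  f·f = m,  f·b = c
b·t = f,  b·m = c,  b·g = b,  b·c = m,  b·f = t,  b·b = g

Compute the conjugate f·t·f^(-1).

The identity is g. In row f, the entry g sits in column m, so f^(-1) = m.
f·t = b
b·m = c

c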